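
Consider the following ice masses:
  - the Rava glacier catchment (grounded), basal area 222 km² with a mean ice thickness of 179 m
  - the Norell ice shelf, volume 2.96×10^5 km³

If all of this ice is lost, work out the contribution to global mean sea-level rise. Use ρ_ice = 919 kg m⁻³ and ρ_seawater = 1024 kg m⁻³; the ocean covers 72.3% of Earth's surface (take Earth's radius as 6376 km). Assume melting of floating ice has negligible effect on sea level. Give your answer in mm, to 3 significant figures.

Rava: ice volume = 222 km² × 179 m = 39.74 km³; 39.74 × (919/1024) = 35.66 km³ of water.
The Norell ice shelf is floating and already displaces its own weight of water, so its melt adds essentially nothing to sea level.
Total added water ≈ 3.566×10^10 m³ over 3.69×10^14 m² → Δh = 9.66×10^-5 m = 0.0966 mm.

≈ 0.0966 mm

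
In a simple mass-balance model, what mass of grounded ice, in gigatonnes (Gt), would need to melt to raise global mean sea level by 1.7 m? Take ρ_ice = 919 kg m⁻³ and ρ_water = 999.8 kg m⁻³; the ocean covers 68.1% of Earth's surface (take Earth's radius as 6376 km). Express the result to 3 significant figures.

≈ 5.91×10^5 Gt

Required water volume = Δh × A = 1.7 m × 3.48×10^14 m² = 5.914×10^14 m³.
ρ_w = 999.8 kg m⁻³, so the mass of water = 5.914×10^14 m³ × 999.8 kg m⁻³ = 5.913×10^17 kg = 5.91×10^5 Gt (and the same mass of ice, by conservation).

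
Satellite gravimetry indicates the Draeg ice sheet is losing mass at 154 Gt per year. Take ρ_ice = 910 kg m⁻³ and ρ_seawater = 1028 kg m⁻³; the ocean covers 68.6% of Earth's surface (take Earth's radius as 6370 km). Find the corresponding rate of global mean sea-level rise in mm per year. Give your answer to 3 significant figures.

≈ 0.428 mm/yr

ρ_w = 1028 kg m⁻³. Annual water volume added = 154 Gt / ρ_w = 1.540×10^14 kg / 1028 kg m⁻³ = 1.498×10^11 m³.
Δh per year = 1.498×10^11 / 3.50×10^14 = 4.28×10^-4 m = 0.428 mm.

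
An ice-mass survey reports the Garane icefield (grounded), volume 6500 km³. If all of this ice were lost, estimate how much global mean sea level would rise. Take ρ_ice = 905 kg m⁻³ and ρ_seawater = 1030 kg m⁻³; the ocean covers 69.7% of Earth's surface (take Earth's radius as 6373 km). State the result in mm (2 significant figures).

≈ 16 mm

Garane: 6500 km³ × (905/1030) = 5711 km³ of water.
Spread over 3.56×10^14 m² of ocean, Δh = 5.711×10^12 / 3.56×10^14 = 0.0161 m = 16 mm.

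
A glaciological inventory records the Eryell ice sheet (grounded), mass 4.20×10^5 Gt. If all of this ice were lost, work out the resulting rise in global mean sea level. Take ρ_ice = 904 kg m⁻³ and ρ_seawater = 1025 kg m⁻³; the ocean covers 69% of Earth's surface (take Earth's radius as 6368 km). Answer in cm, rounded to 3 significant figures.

Eryell: 4.20×10^5 Gt = 4.200×10^17 kg; dividing by ρ_w = 1025 kg m⁻³ gives 4.098×10^14 m³ of water.
Spread over 3.52×10^14 m² of ocean, Δh = 4.098×10^14 / 3.52×10^14 = 1.17 m = 117 cm.

≈ 117 cm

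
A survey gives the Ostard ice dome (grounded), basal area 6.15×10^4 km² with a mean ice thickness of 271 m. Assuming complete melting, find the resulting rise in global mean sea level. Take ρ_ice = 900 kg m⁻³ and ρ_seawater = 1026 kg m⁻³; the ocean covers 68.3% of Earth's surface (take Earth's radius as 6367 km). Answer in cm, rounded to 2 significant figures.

≈ 4.2 cm

Ostard: ice volume = 6.15×10^4 km² × 271 m = 1.667×10^4 km³; 1.667×10^4 × (900/1026) = 1.462×10^4 km³ of water.
Spread over 3.48×10^14 m² of ocean, Δh = 1.462×10^13 / 3.48×10^14 = 0.0420 m = 4.2 cm.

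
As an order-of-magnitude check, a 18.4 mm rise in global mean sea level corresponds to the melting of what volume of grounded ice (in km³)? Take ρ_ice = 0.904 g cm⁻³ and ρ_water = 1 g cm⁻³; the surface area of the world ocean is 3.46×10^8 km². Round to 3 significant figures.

≈ 7040 km³

Required water volume = Δh × A = 0.0184 m × 3.46×10^14 m² = 6.366×10^12 m³ = 6366 km³.
Ice volume = water volume × ρ_w/ρ_ice = 6366 × 1000/904 = 7040 km³.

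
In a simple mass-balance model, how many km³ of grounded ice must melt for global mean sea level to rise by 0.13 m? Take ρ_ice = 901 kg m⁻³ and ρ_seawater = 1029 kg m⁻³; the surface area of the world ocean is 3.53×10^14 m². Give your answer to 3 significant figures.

≈ 5.24×10^4 km³

Required water volume = Δh × A = 0.13 m × 3.53×10^14 m² = 4.589×10^13 m³ = 4.589×10^4 km³.
Ice volume = water volume × ρ_w/ρ_ice = 4.589×10^4 × 1029/901 = 5.24×10^4 km³.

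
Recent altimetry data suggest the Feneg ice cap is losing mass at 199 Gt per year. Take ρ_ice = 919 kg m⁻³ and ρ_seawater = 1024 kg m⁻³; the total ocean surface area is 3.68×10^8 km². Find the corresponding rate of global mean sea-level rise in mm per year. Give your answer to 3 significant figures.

≈ 0.528 mm/yr

ρ_w = 1024 kg m⁻³. Annual water volume added = 199 Gt / ρ_w = 1.990×10^14 kg / 1024 kg m⁻³ = 1.943×10^11 m³.
Δh per year = 1.943×10^11 / 3.68×10^14 = 5.28×10^-4 m = 0.528 mm.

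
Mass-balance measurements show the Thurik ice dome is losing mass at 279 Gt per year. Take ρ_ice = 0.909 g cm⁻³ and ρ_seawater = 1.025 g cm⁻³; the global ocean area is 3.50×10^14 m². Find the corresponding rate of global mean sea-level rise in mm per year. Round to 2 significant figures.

≈ 0.78 mm/yr

ρ_w = 1.025 g cm⁻³ = 1025 kg m⁻³. Annual water volume added = 279 Gt / ρ_w = 2.790×10^14 kg / 1025 kg m⁻³ = 2.722×10^11 m³.
Δh per year = 2.722×10^11 / 3.50×10^14 = 7.78×10^-4 m = 0.78 mm.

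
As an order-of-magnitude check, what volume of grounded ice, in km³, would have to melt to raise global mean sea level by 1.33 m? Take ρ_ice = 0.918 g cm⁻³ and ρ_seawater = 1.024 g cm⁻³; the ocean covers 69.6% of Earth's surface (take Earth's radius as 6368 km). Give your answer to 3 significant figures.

≈ 5.26×10^5 km³

Required water volume = Δh × A = 1.33 m × 3.55×10^14 m² = 4.717×10^14 m³ = 4.717×10^5 km³.
Ice volume = water volume × ρ_w/ρ_ice = 4.717×10^5 × 1024/918 = 5.26×10^5 km³.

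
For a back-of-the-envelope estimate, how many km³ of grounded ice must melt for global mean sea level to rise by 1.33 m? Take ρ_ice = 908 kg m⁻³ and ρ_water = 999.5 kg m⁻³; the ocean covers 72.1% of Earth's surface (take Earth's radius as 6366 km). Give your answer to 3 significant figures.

Required water volume = Δh × A = 1.33 m × 3.67×10^14 m² = 4.883×10^14 m³ = 4.883×10^5 km³.
Ice volume = water volume × ρ_w/ρ_ice = 4.883×10^5 × 999.5/908 = 5.38×10^5 km³.

≈ 5.38×10^5 km³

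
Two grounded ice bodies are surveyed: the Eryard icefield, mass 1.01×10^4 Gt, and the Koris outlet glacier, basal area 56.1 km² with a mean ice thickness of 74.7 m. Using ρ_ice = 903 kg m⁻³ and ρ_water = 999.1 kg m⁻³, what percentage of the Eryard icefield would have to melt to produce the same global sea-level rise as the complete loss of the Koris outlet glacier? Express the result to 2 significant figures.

Equal sea-level rise means equal mass of meltwater, i.e. equal mass of ice lost.
Ice mass of Koris: 3.784×10^12 kg; ice mass of Eryard: 1.010×10^16 kg.
Fraction required = 3.784×10^12 / 1.010×10^16 = 3.75×10^-4 → 0.037 %.

≈ 0.037 %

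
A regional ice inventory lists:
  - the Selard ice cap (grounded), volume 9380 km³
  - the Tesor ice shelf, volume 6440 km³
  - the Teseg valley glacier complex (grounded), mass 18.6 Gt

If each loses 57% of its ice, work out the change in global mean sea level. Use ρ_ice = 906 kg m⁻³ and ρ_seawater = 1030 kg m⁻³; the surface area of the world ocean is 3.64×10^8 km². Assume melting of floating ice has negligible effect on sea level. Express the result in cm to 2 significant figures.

Selard: 0.57 × 9380 km³ × (906/1030) = 4703 km³ of water.
The Tesor ice shelf is floating and already displaces its own weight of water, so its melt adds essentially nothing to sea level.
Teseg: 0.57 × 18.6 Gt = 1.060×10^13 kg; dividing by ρ_w = 1030 kg m⁻³ gives 1.029×10^10 m³ of water.
Total added water ≈ 4.713×10^12 m³ over 3.64×10^14 m² → Δh = 0.0129 m = 1.3 cm.

≈ 1.3 cm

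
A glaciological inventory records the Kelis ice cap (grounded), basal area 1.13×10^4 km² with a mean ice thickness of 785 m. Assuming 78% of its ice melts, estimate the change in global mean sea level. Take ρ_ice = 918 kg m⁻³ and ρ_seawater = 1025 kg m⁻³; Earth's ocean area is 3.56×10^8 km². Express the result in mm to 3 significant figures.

≈ 17.4 mm

Kelis: ice volume = 1.13×10^4 km² × 785 m = 8870 km³; 0.78 × 8870 × (918/1025) = 6197 km³ of water.
Spread over 3.56×10^14 m² of ocean, Δh = 6.197×10^12 / 3.56×10^14 = 0.0174 m = 17.4 mm.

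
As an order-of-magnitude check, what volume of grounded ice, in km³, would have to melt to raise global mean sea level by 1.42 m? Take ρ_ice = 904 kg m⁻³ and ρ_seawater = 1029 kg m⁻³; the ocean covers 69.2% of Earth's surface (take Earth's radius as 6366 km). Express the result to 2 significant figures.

Required water volume = Δh × A = 1.42 m × 3.52×10^14 m² = 5.004×10^14 m³ = 5.004×10^5 km³.
Ice volume = water volume × ρ_w/ρ_ice = 5.004×10^5 × 1029/904 = 5.7×10^5 km³.

≈ 5.7×10^5 km³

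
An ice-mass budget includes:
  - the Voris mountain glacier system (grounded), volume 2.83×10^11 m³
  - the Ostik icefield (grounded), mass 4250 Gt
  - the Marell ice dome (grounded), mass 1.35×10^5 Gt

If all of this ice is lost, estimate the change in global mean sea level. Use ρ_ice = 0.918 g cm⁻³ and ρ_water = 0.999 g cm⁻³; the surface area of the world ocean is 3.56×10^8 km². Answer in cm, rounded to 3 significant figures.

≈ 39.2 cm

Voris: 2.83×10^11 m³ × (918/999) = 2.601×10^11 m³ of water.
Ostik: 4250 Gt = 4.250×10^15 kg; dividing by ρ_w = 0.999 g cm⁻³ = 999 kg m⁻³ gives 4.254×10^12 m³ of water.
Marell: 1.35×10^5 Gt = 1.350×10^17 kg; dividing by ρ_w = 999 kg m⁻³ gives 1.351×10^14 m³ of water.
Total added water ≈ 1.396×10^14 m³ over 3.56×10^14 m² → Δh = 0.392 m = 39.2 cm.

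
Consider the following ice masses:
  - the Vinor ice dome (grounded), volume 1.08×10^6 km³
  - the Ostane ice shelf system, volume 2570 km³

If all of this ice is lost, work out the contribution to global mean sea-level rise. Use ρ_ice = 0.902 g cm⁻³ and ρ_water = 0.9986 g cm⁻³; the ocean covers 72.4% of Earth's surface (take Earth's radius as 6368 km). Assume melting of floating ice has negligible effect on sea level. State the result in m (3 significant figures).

≈ 2.64 m

Vinor: 1.08×10^6 km³ × (902/998.6) = 9.755×10^5 km³ of water.
The Ostane ice shelf system is floating and already displaces its own weight of water, so its melt adds essentially nothing to sea level.
Total added water ≈ 9.755×10^14 m³ over 3.69×10^14 m² → Δh = 2.64 m.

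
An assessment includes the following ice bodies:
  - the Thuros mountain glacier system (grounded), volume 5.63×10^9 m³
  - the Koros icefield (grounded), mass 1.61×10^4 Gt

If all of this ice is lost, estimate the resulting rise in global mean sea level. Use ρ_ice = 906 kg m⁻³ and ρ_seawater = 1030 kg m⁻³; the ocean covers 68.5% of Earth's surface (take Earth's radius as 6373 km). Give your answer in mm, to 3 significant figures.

Thuros: 5.63×10^9 m³ × (906/1030) = 4.952×10^9 m³ of water.
Koros: 1.61×10^4 Gt = 1.610×10^16 kg; dividing by ρ_w = 1030 kg m⁻³ gives 1.563×10^13 m³ of water.
Total added water ≈ 1.564×10^13 m³ over 3.50×10^14 m² → Δh = 0.0447 m = 44.7 mm.

≈ 44.7 mm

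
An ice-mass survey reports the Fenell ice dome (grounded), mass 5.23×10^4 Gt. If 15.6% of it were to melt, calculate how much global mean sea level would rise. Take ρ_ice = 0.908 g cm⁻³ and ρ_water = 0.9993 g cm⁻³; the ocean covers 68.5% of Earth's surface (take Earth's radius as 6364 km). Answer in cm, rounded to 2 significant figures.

Fenell: 0.156 × 5.23×10^4 Gt = 8.159×10^15 kg; dividing by ρ_w = 0.9993 g cm⁻³ = 999.3 kg m⁻³ gives 8.165×10^12 m³ of water.
Spread over 3.49×10^14 m² of ocean, Δh = 8.165×10^12 / 3.49×10^14 = 0.0234 m = 2.3 cm.

≈ 2.3 cm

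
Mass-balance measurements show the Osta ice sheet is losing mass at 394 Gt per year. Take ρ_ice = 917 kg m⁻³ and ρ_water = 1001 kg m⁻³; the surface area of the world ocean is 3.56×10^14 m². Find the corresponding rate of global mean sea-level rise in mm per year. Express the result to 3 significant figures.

≈ 1.11 mm/yr

ρ_w = 1001 kg m⁻³. Annual water volume added = 394 Gt / ρ_w = 3.940×10^14 kg / 1001 kg m⁻³ = 3.936×10^11 m³.
Δh per year = 3.936×10^11 / 3.56×10^14 = 1.11×10^-3 m = 1.11 mm.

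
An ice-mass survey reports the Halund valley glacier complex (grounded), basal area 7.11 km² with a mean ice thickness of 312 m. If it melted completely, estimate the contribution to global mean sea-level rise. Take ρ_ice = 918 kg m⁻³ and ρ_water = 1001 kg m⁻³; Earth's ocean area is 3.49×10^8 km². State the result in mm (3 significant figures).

≈ 5.83×10^-3 mm

Halund: ice volume = 7.11 km² × 312 m = 2.218 km³; 2.218 × (918/1001) = 2.034 km³ of water.
Spread over 3.49×10^14 m² of ocean, Δh = 2.034×10^9 / 3.49×10^14 = 5.83×10^-6 m = 5.83×10^-3 mm.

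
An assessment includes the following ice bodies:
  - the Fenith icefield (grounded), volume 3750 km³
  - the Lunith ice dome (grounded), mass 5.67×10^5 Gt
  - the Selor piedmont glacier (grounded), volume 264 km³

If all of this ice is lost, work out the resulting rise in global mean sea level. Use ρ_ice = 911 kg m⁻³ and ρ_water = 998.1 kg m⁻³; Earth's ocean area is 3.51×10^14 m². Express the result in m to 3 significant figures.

Fenith: 3750 km³ × (911/998.1) = 3423 km³ of water.
Lunith: 5.67×10^5 Gt = 5.670×10^17 kg; dividing by ρ_w = 998.1 kg m⁻³ gives 5.681×10^14 m³ of water.
Selor: 264 km³ × (911/998.1) = 241.0 km³ of water.
Total added water ≈ 5.717×10^14 m³ over 3.51×10^14 m² → Δh = 1.63 m.

≈ 1.63 m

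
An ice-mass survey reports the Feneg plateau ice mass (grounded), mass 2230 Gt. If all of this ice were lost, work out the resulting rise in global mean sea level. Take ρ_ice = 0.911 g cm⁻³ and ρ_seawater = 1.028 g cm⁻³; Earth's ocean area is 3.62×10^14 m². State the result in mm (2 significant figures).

Feneg: 2230 Gt = 2.230×10^15 kg; dividing by ρ_w = 1.028 g cm⁻³ = 1028 kg m⁻³ gives 2.169×10^12 m³ of water.
Spread over 3.62×10^14 m² of ocean, Δh = 2.169×10^12 / 3.62×10^14 = 5.99×10^-3 m = 6.0 mm.

≈ 6.0 mm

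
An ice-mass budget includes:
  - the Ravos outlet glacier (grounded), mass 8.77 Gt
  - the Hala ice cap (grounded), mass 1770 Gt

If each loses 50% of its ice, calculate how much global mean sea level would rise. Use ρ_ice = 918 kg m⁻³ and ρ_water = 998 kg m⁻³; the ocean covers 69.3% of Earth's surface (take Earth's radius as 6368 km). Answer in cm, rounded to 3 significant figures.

≈ 0.252 cm

Ravos: 0.5 × 8.77 Gt = 4.385×10^12 kg; dividing by ρ_w = 998 kg m⁻³ gives 4.394×10^9 m³ of water.
Hala: 0.5 × 1770 Gt = 8.850×10^14 kg; dividing by ρ_w = 998 kg m⁻³ gives 8.868×10^11 m³ of water.
Total added water ≈ 8.912×10^11 m³ over 3.53×10^14 m² → Δh = 2.52×10^-3 m = 0.252 cm.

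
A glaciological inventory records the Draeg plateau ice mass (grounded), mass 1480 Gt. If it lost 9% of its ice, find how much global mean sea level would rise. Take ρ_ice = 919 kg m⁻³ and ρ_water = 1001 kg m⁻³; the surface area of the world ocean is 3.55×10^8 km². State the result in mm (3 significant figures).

≈ 0.375 mm

Draeg: 0.09 × 1480 Gt = 1.332×10^14 kg; dividing by ρ_w = 1001 kg m⁻³ gives 1.331×10^11 m³ of water.
Spread over 3.55×10^14 m² of ocean, Δh = 1.331×10^11 / 3.55×10^14 = 3.75×10^-4 m = 0.375 mm.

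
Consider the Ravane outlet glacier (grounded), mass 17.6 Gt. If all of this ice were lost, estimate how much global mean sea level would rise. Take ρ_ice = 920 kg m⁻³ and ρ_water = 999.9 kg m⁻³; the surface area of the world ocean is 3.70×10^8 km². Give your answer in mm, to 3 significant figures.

Ravane: 17.6 Gt = 1.760×10^13 kg; dividing by ρ_w = 999.9 kg m⁻³ gives 1.760×10^10 m³ of water.
Spread over 3.70×10^14 m² of ocean, Δh = 1.760×10^10 / 3.70×10^14 = 4.76×10^-5 m = 0.0476 mm.

≈ 0.0476 mm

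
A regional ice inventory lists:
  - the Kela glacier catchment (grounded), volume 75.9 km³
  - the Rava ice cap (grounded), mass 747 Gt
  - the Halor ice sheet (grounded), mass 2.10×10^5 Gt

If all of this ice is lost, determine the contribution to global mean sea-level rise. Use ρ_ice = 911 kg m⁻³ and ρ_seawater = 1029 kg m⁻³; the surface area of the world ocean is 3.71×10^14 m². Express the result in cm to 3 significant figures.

Kela: 75.9 km³ × (911/1029) = 67.20 km³ of water.
Rava: 747 Gt = 7.470×10^14 kg; dividing by ρ_w = 1029 kg m⁻³ gives 7.259×10^11 m³ of water.
Halor: 2.10×10^5 Gt = 2.100×10^17 kg; dividing by ρ_w = 1029 kg m⁻³ gives 2.041×10^14 m³ of water.
Total added water ≈ 2.049×10^14 m³ over 3.71×10^14 m² → Δh = 0.552 m = 55.2 cm.

≈ 55.2 cm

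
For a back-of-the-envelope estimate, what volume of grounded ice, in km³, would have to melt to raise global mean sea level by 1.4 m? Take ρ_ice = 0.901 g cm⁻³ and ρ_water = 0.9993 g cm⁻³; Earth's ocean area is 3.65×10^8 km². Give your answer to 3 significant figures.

≈ 5.67×10^5 km³

Required water volume = Δh × A = 1.4 m × 3.65×10^14 m² = 5.110×10^14 m³ = 5.110×10^5 km³.
Ice volume = water volume × ρ_w/ρ_ice = 5.110×10^5 × 999.3/901 = 5.67×10^5 km³.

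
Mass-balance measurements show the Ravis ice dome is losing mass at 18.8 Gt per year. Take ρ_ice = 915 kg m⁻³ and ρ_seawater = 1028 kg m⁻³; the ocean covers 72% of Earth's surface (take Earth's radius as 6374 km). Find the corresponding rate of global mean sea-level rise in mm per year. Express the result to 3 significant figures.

≈ 0.0498 mm/yr

ρ_w = 1028 kg m⁻³. Annual water volume added = 18.8 Gt / ρ_w = 1.880×10^13 kg / 1028 kg m⁻³ = 1.829×10^10 m³.
Δh per year = 1.829×10^10 / 3.68×10^14 = 4.98×10^-5 m = 0.0498 mm.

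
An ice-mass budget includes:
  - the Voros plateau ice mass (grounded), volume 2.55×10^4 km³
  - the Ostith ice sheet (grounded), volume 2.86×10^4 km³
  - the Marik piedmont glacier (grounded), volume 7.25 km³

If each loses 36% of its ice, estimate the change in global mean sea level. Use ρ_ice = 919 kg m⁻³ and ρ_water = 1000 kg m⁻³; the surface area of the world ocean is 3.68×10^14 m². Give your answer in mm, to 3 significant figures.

Voros: 0.36 × 2.55×10^4 km³ × (919/1000) = 8436 km³ of water.
Ostith: 0.36 × 2.86×10^4 km³ × (919/1000) = 9462 km³ of water.
Marik: 0.36 × 7.25 km³ × (919/1000) = 2.399 km³ of water.
Total added water ≈ 1.790×10^13 m³ over 3.68×10^14 m² → Δh = 0.0486 m = 48.6 mm.

≈ 48.6 mm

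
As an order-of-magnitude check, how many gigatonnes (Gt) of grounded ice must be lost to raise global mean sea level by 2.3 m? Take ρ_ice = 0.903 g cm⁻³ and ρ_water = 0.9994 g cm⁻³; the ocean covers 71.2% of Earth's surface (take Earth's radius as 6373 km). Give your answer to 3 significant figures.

≈ 8.35×10^5 Gt

Required water volume = Δh × A = 2.3 m × 3.63×10^14 m² = 8.358×10^14 m³.
ρ_w = 0.9994 g cm⁻³ = 999.4 kg m⁻³, so the mass of water = 8.358×10^14 m³ × 999.4 kg m⁻³ = 8.353×10^17 kg = 8.35×10^5 Gt (and the same mass of ice, by conservation).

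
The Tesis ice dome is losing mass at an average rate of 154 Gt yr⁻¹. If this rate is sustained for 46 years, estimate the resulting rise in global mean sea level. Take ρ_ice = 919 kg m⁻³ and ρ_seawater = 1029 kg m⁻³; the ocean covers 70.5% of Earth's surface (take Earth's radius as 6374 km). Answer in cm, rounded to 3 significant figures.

Total mass lost = 154 Gt/yr × 46 yr = 7084 Gt = 7.084×10^15 kg.
ρ_w = 1029 kg m⁻³, so water volume = 7.084×10^15 / 1029 = 6.884×10^12 m³.
Δh = 6.884×10^12 / 3.60×10^14 = 0.0191 m = 1.91 cm.

≈ 1.91 cm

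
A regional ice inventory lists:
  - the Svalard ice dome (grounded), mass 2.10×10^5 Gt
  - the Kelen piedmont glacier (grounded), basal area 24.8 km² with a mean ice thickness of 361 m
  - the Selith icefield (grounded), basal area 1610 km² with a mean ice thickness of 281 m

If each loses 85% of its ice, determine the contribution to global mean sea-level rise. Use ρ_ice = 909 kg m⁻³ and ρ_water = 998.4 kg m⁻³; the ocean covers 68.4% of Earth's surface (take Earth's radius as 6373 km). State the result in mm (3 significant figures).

≈ 513 mm

Svalard: 0.85 × 2.10×10^5 Gt = 1.785×10^17 kg; dividing by ρ_w = 998.4 kg m⁻³ gives 1.788×10^14 m³ of water.
Kelen: ice volume = 24.8 km² × 361 m = 8.953 km³; 0.85 × 8.953 × (909/998.4) = 6.928 km³ of water.
Selith: ice volume = 1610 km² × 281 m = 452.4 km³; 0.85 × 452.4 × (909/998.4) = 350.1 km³ of water.
Total added water ≈ 1.791×10^14 m³ over 3.49×10^14 m² → Δh = 0.513 m = 513 mm.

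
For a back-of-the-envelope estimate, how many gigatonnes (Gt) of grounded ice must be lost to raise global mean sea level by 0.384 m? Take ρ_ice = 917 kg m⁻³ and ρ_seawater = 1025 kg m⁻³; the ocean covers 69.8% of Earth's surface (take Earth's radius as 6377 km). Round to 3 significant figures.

Required water volume = Δh × A = 0.384 m × 3.57×10^14 m² = 1.370×10^14 m³.
ρ_w = 1025 kg m⁻³, so the mass of water = 1.370×10^14 m³ × 1025 kg m⁻³ = 1.404×10^17 kg = 1.40×10^5 Gt (and the same mass of ice, by conservation).

≈ 1.40×10^5 Gt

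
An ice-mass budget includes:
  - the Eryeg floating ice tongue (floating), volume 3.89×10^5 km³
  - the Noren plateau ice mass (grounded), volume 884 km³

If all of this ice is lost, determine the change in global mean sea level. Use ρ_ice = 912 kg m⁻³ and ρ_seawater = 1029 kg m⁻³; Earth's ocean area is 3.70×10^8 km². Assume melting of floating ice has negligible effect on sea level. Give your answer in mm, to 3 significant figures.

≈ 2.12 mm

The Eryeg floating ice tongue is floating and already displaces its own weight of water, so its melt adds essentially nothing to sea level.
Noren: 884 km³ × (912/1029) = 783.5 km³ of water.
Total added water ≈ 7.835×10^11 m³ over 3.70×10^14 m² → Δh = 2.12×10^-3 m = 2.12 mm.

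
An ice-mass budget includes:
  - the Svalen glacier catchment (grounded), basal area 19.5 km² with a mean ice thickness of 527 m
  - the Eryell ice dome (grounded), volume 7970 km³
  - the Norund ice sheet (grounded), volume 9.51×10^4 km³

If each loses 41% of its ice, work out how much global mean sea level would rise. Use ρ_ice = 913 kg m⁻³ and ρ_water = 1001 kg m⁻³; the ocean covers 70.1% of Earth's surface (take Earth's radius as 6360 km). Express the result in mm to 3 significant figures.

≈ 108 mm

Svalen: ice volume = 19.5 km² × 527 m = 10.28 km³; 0.41 × 10.28 × (913/1001) = 3.843 km³ of water.
Eryell: 0.41 × 7970 km³ × (913/1001) = 2980 km³ of water.
Norund: 0.41 × 9.51×10^4 km³ × (913/1001) = 3.556×10^4 km³ of water.
Total added water ≈ 3.855×10^13 m³ over 3.56×10^14 m² → Δh = 0.108 m = 108 mm.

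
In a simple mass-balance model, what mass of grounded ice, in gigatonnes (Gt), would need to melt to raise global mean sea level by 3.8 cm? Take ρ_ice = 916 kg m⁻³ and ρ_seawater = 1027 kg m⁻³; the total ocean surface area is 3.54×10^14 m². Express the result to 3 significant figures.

Required water volume = Δh × A = 0.038 m × 3.54×10^14 m² = 1.345×10^13 m³.
ρ_w = 1027 kg m⁻³, so the mass of water = 1.345×10^13 m³ × 1027 kg m⁻³ = 1.382×10^16 kg = 1.38×10^4 Gt (and the same mass of ice, by conservation).

≈ 1.38×10^4 Gt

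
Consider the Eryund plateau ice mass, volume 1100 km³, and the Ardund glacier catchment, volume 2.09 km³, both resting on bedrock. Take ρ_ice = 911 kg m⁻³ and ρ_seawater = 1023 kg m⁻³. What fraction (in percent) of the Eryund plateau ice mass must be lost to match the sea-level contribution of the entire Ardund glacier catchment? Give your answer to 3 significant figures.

≈ 0.190 %

Equal sea-level rise means equal mass of meltwater, i.e. equal mass of ice lost.
Ice mass of Ardund: 1.904×10^12 kg; ice mass of Eryund: 1.002×10^15 kg.
Fraction required = 1.904×10^12 / 1.002×10^15 = 1.90×10^-3 → 0.190 %.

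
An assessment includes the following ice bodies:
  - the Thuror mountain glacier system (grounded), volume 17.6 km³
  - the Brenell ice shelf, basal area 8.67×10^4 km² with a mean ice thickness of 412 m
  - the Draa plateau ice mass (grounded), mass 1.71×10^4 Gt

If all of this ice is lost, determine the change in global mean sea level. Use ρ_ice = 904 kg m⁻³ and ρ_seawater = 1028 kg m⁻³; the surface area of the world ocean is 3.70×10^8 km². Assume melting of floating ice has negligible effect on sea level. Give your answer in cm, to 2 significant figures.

≈ 4.5 cm

Thuror: 17.6 km³ × (904/1028) = 15.48 km³ of water.
The Brenell ice shelf is floating and already displaces its own weight of water, so its melt adds essentially nothing to sea level.
Draa: 1.71×10^4 Gt = 1.710×10^16 kg; dividing by ρ_w = 1028 kg m⁻³ gives 1.663×10^13 m³ of water.
Total added water ≈ 1.665×10^13 m³ over 3.70×10^14 m² → Δh = 0.0450 m = 4.5 cm.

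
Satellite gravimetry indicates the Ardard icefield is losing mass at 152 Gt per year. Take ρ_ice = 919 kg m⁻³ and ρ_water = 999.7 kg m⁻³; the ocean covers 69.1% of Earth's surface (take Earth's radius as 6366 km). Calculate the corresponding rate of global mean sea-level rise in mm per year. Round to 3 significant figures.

ρ_w = 999.7 kg m⁻³. Annual water volume added = 152 Gt / ρ_w = 1.520×10^14 kg / 999.7 kg m⁻³ = 1.520×10^11 m³.
Δh per year = 1.520×10^11 / 3.52×10^14 = 4.32×10^-4 m = 0.432 mm.

≈ 0.432 mm/yr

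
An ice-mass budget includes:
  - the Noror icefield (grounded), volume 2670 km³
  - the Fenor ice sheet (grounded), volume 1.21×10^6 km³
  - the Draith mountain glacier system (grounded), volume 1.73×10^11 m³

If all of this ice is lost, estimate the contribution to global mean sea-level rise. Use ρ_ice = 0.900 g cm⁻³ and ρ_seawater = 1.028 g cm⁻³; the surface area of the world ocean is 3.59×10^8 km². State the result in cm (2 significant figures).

≈ 300 cm

Noror: 2670 km³ × (900/1028) = 2338 km³ of water.
Fenor: 1.21×10^6 km³ × (900/1028) = 1.059×10^6 km³ of water.
Draith: 1.73×10^11 m³ × (900/1028) = 1.515×10^11 m³ of water.
Total added water ≈ 1.062×10^15 m³ over 3.59×10^14 m² → Δh = 2.96 m = 300 cm.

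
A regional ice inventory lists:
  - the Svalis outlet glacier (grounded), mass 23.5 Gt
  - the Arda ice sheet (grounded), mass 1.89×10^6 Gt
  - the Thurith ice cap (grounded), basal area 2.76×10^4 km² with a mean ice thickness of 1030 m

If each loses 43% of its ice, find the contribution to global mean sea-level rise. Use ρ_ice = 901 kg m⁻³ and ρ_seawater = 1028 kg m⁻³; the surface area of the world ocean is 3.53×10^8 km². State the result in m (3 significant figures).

Svalis: 0.43 × 23.5 Gt = 1.010×10^13 kg; dividing by ρ_w = 1028 kg m⁻³ gives 9.830×10^9 m³ of water.
Arda: 0.43 × 1.89×10^6 Gt = 8.127×10^17 kg; dividing by ρ_w = 1028 kg m⁻³ gives 7.906×10^14 m³ of water.
Thurith: ice volume = 2.76×10^4 km² × 1030 m = 2.843×10^4 km³; 0.43 × 2.843×10^4 × (901/1028) = 1.071×10^4 km³ of water.
Total added water ≈ 8.013×10^14 m³ over 3.53×10^14 m² → Δh = 2.27 m.

≈ 2.27 m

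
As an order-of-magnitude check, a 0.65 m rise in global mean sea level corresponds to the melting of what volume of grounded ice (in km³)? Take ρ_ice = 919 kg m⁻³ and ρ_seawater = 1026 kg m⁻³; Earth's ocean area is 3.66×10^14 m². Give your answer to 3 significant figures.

Required water volume = Δh × A = 0.65 m × 3.66×10^14 m² = 2.379×10^14 m³ = 2.379×10^5 km³.
Ice volume = water volume × ρ_w/ρ_ice = 2.379×10^5 × 1026/919 = 2.66×10^5 km³.

≈ 2.66×10^5 km³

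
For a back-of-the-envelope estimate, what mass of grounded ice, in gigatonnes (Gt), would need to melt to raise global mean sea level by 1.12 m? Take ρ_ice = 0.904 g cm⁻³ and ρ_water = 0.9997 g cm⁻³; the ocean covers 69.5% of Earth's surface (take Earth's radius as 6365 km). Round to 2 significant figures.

Required water volume = Δh × A = 1.12 m × 3.54×10^14 m² = 3.963×10^14 m³.
ρ_w = 0.9997 g cm⁻³ = 999.7 kg m⁻³, so the mass of water = 3.963×10^14 m³ × 999.7 kg m⁻³ = 3.962×10^17 kg = 4.0×10^5 Gt (and the same mass of ice, by conservation).

≈ 4.0×10^5 Gt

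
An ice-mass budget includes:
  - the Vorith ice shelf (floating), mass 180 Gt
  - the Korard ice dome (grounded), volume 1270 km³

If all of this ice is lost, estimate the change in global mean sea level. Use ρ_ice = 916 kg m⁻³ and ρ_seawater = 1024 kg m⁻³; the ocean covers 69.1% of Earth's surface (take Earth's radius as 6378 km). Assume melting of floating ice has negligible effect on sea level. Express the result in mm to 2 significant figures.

≈ 3.2 mm

The Vorith ice shelf is floating and already displaces its own weight of water, so its melt adds essentially nothing to sea level.
Korard: 1270 km³ × (916/1024) = 1136 km³ of water.
Total added water ≈ 1.136×10^12 m³ over 3.53×10^14 m² → Δh = 3.22×10^-3 m = 3.2 mm.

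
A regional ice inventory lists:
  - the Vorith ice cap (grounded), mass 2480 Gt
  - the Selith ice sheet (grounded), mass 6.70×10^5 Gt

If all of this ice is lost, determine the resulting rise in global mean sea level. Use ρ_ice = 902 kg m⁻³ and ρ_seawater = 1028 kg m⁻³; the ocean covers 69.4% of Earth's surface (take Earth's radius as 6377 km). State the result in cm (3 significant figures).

Vorith: 2480 Gt = 2.480×10^15 kg; dividing by ρ_w = 1028 kg m⁻³ gives 2.412×10^12 m³ of water.
Selith: 6.70×10^5 Gt = 6.700×10^17 kg; dividing by ρ_w = 1028 kg m⁻³ gives 6.518×10^14 m³ of water.
Total added water ≈ 6.542×10^14 m³ over 3.55×10^14 m² → Δh = 1.84 m = 184 cm.

≈ 184 cm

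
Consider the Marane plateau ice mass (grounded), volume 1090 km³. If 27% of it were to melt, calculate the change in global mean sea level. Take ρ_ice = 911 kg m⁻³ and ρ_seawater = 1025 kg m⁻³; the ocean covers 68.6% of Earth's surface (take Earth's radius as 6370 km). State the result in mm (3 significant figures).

Marane: 0.27 × 1090 km³ × (911/1025) = 261.6 km³ of water.
Spread over 3.50×10^14 m² of ocean, Δh = 2.616×10^11 / 3.50×10^14 = 7.48×10^-4 m = 0.748 mm.

≈ 0.748 mm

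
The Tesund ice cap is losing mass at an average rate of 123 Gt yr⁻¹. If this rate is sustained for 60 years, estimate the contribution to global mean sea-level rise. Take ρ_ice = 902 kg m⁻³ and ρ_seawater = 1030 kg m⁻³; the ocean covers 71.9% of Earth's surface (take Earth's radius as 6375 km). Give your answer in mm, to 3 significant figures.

Total mass lost = 123 Gt/yr × 60 yr = 7380 Gt = 7.380×10^15 kg.
ρ_w = 1030 kg m⁻³, so water volume = 7.380×10^15 / 1030 = 7.165×10^12 m³.
Δh = 7.165×10^12 / 3.67×10^14 = 0.0195 m = 19.5 mm.

≈ 19.5 mm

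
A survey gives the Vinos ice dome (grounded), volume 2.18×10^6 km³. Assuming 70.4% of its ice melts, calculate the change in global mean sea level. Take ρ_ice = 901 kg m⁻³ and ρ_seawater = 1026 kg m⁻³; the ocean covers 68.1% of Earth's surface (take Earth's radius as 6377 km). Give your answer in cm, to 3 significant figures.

Vinos: 0.704 × 2.18×10^6 km³ × (901/1026) = 1.348×10^6 km³ of water.
Spread over 3.48×10^14 m² of ocean, Δh = 1.348×10^15 / 3.48×10^14 = 3.87 m = 387 cm.

≈ 387 cm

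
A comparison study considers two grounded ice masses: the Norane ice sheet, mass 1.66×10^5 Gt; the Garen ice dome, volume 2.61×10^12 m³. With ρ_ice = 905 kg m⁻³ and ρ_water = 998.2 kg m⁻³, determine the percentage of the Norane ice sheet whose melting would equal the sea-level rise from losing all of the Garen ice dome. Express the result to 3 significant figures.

Equal sea-level rise means equal mass of meltwater, i.e. equal mass of ice lost.
Ice mass of Garen: 2.362×10^15 kg; ice mass of Norane: 1.660×10^17 kg.
Fraction required = 2.362×10^15 / 1.660×10^17 = 0.0142 → 1.42 %.

≈ 1.42 %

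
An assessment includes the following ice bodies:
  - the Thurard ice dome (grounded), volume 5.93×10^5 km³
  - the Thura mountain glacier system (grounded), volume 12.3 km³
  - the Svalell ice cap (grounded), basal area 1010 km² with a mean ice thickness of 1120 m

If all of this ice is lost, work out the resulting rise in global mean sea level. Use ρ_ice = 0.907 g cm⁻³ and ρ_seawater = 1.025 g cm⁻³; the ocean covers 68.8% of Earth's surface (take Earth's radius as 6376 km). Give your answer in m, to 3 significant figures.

Thurard: 5.93×10^5 km³ × (907/1025) = 5.247×10^5 km³ of water.
Thura: 12.3 km³ × (907/1025) = 10.88 km³ of water.
Svalell: ice volume = 1010 km² × 1120 m = 1131 km³; 1131 × (907/1025) = 1001 km³ of water.
Total added water ≈ 5.257×10^14 m³ over 3.51×10^14 m² → Δh = 1.50 m.

≈ 1.50 m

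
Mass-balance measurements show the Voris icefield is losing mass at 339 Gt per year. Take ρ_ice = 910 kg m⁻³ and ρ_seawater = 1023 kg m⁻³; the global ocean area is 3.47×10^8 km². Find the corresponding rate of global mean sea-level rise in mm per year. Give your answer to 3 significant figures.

≈ 0.955 mm/yr

ρ_w = 1023 kg m⁻³. Annual water volume added = 339 Gt / ρ_w = 3.390×10^14 kg / 1023 kg m⁻³ = 3.314×10^11 m³.
Δh per year = 3.314×10^11 / 3.47×10^14 = 9.55×10^-4 m = 0.955 mm.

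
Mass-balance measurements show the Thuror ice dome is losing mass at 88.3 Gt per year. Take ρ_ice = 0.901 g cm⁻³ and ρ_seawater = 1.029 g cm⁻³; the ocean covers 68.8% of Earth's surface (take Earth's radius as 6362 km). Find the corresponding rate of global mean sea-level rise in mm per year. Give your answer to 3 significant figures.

≈ 0.245 mm/yr

ρ_w = 1.029 g cm⁻³ = 1029 kg m⁻³. Annual water volume added = 88.3 Gt / ρ_w = 8.830×10^13 kg / 1029 kg m⁻³ = 8.581×10^10 m³.
Δh per year = 8.581×10^10 / 3.50×10^14 = 2.45×10^-4 m = 0.245 mm.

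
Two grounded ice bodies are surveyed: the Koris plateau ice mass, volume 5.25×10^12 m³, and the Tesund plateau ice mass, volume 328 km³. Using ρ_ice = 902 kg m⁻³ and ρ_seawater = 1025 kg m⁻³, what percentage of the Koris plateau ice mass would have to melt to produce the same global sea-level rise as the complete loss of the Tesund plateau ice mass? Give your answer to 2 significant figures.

≈ 6.2 %

Equal sea-level rise means equal mass of meltwater, i.e. equal mass of ice lost.
Ice mass of Tesund: 2.959×10^14 kg; ice mass of Koris: 4.736×10^15 kg.
Fraction required = 2.959×10^14 / 4.736×10^15 = 0.0625 → 6.2 %.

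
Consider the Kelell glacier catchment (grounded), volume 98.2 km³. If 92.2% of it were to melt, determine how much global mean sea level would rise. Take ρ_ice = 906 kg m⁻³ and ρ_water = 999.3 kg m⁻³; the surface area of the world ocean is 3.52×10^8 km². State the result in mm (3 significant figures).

≈ 0.233 mm

Kelell: 0.922 × 98.2 km³ × (906/999.3) = 82.09 km³ of water.
Spread over 3.52×10^14 m² of ocean, Δh = 8.209×10^10 / 3.52×10^14 = 2.33×10^-4 m = 0.233 mm.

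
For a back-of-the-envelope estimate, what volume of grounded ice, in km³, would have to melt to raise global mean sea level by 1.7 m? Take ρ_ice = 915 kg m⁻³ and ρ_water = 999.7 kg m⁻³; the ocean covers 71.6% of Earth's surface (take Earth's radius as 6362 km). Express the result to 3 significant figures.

≈ 6.76×10^5 km³

Required water volume = Δh × A = 1.7 m × 3.64×10^14 m² = 6.191×10^14 m³ = 6.191×10^5 km³.
Ice volume = water volume × ρ_w/ρ_ice = 6.191×10^5 × 999.7/915 = 6.76×10^5 km³.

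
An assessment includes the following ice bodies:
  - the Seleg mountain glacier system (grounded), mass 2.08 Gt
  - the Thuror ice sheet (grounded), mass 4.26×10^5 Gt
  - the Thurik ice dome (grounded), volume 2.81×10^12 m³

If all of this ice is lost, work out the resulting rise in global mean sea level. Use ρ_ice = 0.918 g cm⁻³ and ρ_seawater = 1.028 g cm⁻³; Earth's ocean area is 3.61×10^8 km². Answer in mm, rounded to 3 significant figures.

Seleg: 2.08 Gt = 2.080×10^12 kg; dividing by ρ_w = 1.028 g cm⁻³ = 1028 kg m⁻³ gives 2.023×10^9 m³ of water.
Thuror: 4.26×10^5 Gt = 4.260×10^17 kg; dividing by ρ_w = 1028 kg m⁻³ gives 4.144×10^14 m³ of water.
Thurik: 2.81×10^12 m³ × (918/1028) = 2.509×10^12 m³ of water.
Total added water ≈ 4.169×10^14 m³ over 3.61×10^14 m² → Δh = 1.15 m = 1150 mm.

≈ 1150 mm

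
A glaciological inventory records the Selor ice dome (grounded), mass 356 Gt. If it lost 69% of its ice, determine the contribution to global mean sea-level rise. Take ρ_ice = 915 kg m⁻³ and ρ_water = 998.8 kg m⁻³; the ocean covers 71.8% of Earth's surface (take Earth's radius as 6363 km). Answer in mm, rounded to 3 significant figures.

≈ 0.673 mm

Selor: 0.69 × 356 Gt = 2.456×10^14 kg; dividing by ρ_w = 998.8 kg m⁻³ gives 2.459×10^11 m³ of water.
Spread over 3.65×10^14 m² of ocean, Δh = 2.459×10^11 / 3.65×10^14 = 6.73×10^-4 m = 0.673 mm.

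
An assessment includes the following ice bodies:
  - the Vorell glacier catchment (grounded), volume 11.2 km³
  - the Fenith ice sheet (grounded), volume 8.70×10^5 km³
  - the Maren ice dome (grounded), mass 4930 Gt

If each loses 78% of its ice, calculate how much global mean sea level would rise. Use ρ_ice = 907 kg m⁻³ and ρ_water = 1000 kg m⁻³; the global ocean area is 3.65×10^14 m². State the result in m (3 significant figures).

Vorell: 0.78 × 11.2 km³ × (907/1000) = 7.924 km³ of water.
Fenith: 0.78 × 8.70×10^5 km³ × (907/1000) = 6.155×10^5 km³ of water.
Maren: 0.78 × 4930 Gt = 3.845×10^15 kg; dividing by ρ_w = 1000 kg m⁻³ gives 3.845×10^12 m³ of water.
Total added water ≈ 6.193×10^14 m³ over 3.65×10^14 m² → Δh = 1.70 m.

≈ 1.70 m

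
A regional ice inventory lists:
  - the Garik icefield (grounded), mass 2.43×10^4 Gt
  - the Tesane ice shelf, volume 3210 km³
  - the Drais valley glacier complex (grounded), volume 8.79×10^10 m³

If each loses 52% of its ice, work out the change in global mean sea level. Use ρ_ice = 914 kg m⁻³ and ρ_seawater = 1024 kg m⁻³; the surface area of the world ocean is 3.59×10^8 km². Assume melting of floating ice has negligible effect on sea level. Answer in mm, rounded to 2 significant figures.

≈ 34 mm

Garik: 0.52 × 2.43×10^4 Gt = 1.264×10^16 kg; dividing by ρ_w = 1024 kg m⁻³ gives 1.234×10^13 m³ of water.
The Tesane ice shelf is floating and already displaces its own weight of water, so its melt adds essentially nothing to sea level.
Drais: 0.52 × 8.79×10^10 m³ × (914/1024) = 4.080×10^10 m³ of water.
Total added water ≈ 1.238×10^13 m³ over 3.59×10^14 m² → Δh = 0.0345 m = 34 mm.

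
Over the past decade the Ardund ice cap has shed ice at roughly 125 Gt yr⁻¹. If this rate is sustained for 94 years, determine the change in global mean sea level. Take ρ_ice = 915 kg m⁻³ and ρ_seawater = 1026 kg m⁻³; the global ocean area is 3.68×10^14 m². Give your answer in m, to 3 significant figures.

≈ 0.0311 m

Total mass lost = 125 Gt/yr × 94 yr = 1.175×10^4 Gt = 1.175×10^16 kg.
ρ_w = 1026 kg m⁻³, so water volume = 1.175×10^16 / 1026 = 1.145×10^13 m³.
Δh = 1.145×10^13 / 3.68×10^14 = 0.0311 m.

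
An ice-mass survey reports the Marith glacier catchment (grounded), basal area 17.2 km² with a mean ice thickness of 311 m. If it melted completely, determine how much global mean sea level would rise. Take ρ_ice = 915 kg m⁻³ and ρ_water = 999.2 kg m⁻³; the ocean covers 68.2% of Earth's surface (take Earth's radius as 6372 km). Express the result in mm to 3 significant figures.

Marith: ice volume = 17.2 km² × 311 m = 5.349 km³; 5.349 × (915/999.2) = 4.898 km³ of water.
Spread over 3.48×10^14 m² of ocean, Δh = 4.898×10^9 / 3.48×10^14 = 1.41×10^-5 m = 0.0141 mm.

≈ 0.0141 mm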